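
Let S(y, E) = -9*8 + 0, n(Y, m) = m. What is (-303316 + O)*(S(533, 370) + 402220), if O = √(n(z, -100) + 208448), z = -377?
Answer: -121977922768 + 5630072*√1063 ≈ -1.2179e+11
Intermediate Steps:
S(y, E) = -72 (S(y, E) = -72 + 0 = -72)
O = 14*√1063 (O = √(-100 + 208448) = √208348 = 14*√1063 ≈ 456.45)
(-303316 + O)*(S(533, 370) + 402220) = (-303316 + 14*√1063)*(-72 + 402220) = (-303316 + 14*√1063)*402148 = -121977922768 + 5630072*√1063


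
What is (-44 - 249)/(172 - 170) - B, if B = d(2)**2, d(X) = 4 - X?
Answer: -301/2 ≈ -150.50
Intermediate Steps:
B = 4 (B = (4 - 1*2)**2 = (4 - 2)**2 = 2**2 = 4)
(-44 - 249)/(172 - 170) - B = (-44 - 249)/(172 - 170) - 1*4 = -293/2 - 4 = -301/2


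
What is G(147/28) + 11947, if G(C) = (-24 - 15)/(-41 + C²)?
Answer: 2569229/215 ≈ 11950.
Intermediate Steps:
G(C) = -39/(-41 + C²)
G(147/28) + 11947 = -39/(-41 + (147/28)²) + 11947 = -39/(-41 + (147*(1/28))²) + 11947 = -39/(-41 + (21/4)²) + 11947 = -39/(-41 + 441/16) + 11947 = -39/(-215/16) + 11947 = -39*(-16/215) + 11947 = 624/215 + 11947 = 2569229/215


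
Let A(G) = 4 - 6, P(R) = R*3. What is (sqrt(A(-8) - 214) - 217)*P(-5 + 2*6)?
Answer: -4557 + 126*I*sqrt(6) ≈ -4557.0 + 308.64*I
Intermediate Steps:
P(R) = 3*R
A(G) = -2
(sqrt(A(-8) - 214) - 217)*P(-5 + 2*6) = (sqrt(-2 - 214) - 217)*(3*(-5 + 2*6)) = (sqrt(-216) - 217)*(3*(-5 + 12)) = (6*I*sqrt(6) - 217)*(3*7) = (-217 + 6*I*sqrt(6))*21 = -4557 + 126*I*sqrt(6)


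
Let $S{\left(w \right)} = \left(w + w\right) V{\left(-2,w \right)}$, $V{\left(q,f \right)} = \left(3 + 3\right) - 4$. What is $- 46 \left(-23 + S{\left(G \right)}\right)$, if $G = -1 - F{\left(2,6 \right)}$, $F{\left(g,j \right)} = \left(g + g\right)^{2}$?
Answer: $4186$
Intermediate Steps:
$V{\left(q,f \right)} = 2$ ($V{\left(q,f \right)} = 6 - 4 = 2$)
$F{\left(g,j \right)} = 4 g^{2}$ ($F{\left(g,j \right)} = \left(2 g\right)^{2} = 4 g^{2}$)
$G = -17$ ($G = -1 - 4 \cdot 2^{2} = -1 - 4 \cdot 4 = -1 - 16 = -17$)
$S{\left(w \right)} = 4 w$ ($S{\left(w \right)} = \left(w + w\right) 2 = 2 w 2 = 4 w$)
$- 46 \left(-23 + S{\left(G \right)}\right) = - 46 \left(-23 + 4 \left(-17\right)\right) = - 46 \left(-23 - 68\right) = \left(-46\right) \left(-91\right) = 4186$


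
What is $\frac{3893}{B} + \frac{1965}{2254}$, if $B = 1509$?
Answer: $\frac{11740007}{3401286} \approx 3.4516$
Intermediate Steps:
$\frac{3893}{B} + \frac{1965}{2254} = \frac{3893}{1509} + \frac{1965}{2254} = \frac{11740007}{3401286}$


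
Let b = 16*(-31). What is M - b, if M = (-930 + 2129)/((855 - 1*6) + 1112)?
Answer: 973855/1961 ≈ 496.61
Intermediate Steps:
b = -496
M = 1199/1961 (M = 1199/((855 - 6) + 1112) = 1199/(849 + 1112) = 1199/1961 ≈ 0.61142)
M - b = 1199/1961 - 1*(-496) = 1199/1961 + 496 = 973855/1961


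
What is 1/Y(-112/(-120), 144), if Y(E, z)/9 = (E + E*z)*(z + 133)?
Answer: 1/337386 ≈ 2.9640e-6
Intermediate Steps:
Y(E, z) = 9*(133 + z)*(E + E*z) (Y(E, z) = 9*((E + E*z)*(z + 133)) = 9*((E + E*z)*(133 + z)) = 9*((133 + z)*(E + E*z)) = 9*(133 + z)*(E + E*z))
1/Y(-112/(-120), 144) = 1/(9*(-112/(-120))*(133 + 144² + 134*144)) = 1/(9*(-112*(-1/120))*(133 + 20736 + 19296)) = 1/(9*(14/15)*40165) = 1/337386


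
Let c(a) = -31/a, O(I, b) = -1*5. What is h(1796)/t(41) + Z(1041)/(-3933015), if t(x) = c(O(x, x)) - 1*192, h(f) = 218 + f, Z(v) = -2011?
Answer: -39603592831/3653770935 ≈ -10.839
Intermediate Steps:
O(I, b) = -5
t(x) = -929/5 (t(x) = -31/(-5) - 1*192 = -31*(-1/5) - 192 = 31/5 - 192 = -929/5)
h(1796)/t(41) + Z(1041)/(-3933015) = (218 + 1796)/(-929/5) - 2011/(-3933015) = 2014*(-5/929) - 2011*(-1/3933015) = -10070/929 + 2011/3933015 = -39603592831/3653770935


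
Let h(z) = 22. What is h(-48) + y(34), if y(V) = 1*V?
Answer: 56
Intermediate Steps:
y(V) = V
h(-48) + y(34) = 22 + 34 = 56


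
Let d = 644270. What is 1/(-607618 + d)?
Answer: 1/36652 ≈ 2.7284e-5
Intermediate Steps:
1/(-607618 + d) = 1/(-607618 + 644270) = 1/36652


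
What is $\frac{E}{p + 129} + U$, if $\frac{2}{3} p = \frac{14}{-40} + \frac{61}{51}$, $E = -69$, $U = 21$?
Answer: $\frac{1813323}{88583} \approx 20.47$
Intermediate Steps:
$p = \frac{863}{680}$ ($p = \frac{3 \left(\frac{14}{-40} + \frac{61}{51}\right)}{2} = \frac{3 \left(14 \left(- \frac{1}{40}\right) + 61 \cdot \frac{1}{51}\right)}{2} = \frac{3 \left(- \frac{7}{20} + \frac{61}{51}\right)}{2} = \frac{3}{2} \cdot \frac{863}{1020} = \frac{863}{680} \approx 1.2691$)
$\frac{E}{p + 129} + U = \frac{1}{\frac{863}{680} + 129} \left(-69\right) + 21 = \frac{1}{\frac{88583}{680}} \left(-69\right) + 21 = \frac{680}{88583} \left(-69\right) + 21 = - \frac{46920}{88583} + 21 = \frac{1813323}{88583}$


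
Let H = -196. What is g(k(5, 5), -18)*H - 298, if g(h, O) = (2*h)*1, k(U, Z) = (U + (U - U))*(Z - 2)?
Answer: -6178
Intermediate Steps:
k(U, Z) = U*(-2 + Z) (k(U, Z) = (U + 0)*(-2 + Z) = U*(-2 + Z))
g(h, O) = 2*h
g(k(5, 5), -18)*H - 298 = (2*(5*(-2 + 5)))*(-196) - 298 = (2*(5*3))*(-196) - 298 = (2*15)*(-196) - 298 = 30*(-196) - 298 = -5880 - 298 = -6178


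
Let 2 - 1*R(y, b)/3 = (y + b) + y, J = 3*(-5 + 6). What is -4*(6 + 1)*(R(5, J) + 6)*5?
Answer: 3780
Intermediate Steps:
J = 3 (J = 3*1 = 3)
R(y, b) = 6 - 6*y - 3*b (R(y, b) = 6 - 3*((y + b) + y) = 6 - 3*((b + y) + y) = 6 - 3*(b + 2*y) = 6 + (-6*y - 3*b) = 6 - 6*y - 3*b)
-4*(6 + 1)*(R(5, J) + 6)*5 = -4*(6 + 1)*((6 - 6*5 - 3*3) + 6)*5 = -28*((6 - 30 - 9) + 6)*5 = -28*(-33 + 6)*5 = -28*(-27)*5 = -4*(-189)*5 = 756*5 = 3780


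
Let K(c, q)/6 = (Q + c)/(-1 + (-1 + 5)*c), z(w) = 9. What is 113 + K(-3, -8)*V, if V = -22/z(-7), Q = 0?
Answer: 1425/13 ≈ 109.62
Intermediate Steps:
K(c, q) = 6*c/(-1 + 4*c) (K(c, q) = 6*((0 + c)/(-1 + (-1 + 5)*c)) = 6*(c/(-1 + 4*c)) = 6*c/(-1 + 4*c))
V = -22/9 ≈ -2.4444
113 + K(-3, -8)*V = 113 + (6*(-3)/(-1 + 4*(-3)))*(-22/9) = 113 + (6*(-3)/(-1 - 12))*(-22/9) = 113 + (6*(-3)/(-13))*(-22/9) = 113 + (6*(-3)*(-1/13))*(-22/9) = 113 + (18/13)*(-22/9) = 113 - 44/13 = 1425/13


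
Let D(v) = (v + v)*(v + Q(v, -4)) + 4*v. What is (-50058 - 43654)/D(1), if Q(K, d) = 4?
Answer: -46856/7 ≈ -6693.7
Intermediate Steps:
D(v) = 4*v + 2*v*(4 + v) (D(v) = (v + v)*(v + 4) + 4*v = (2*v)*(4 + v) + 4*v = 2*v*(4 + v) + 4*v = 4*v + 2*v*(4 + v))
(-50058 - 43654)/D(1) = (-50058 - 43654)/((2*1*(6 + 1))) = -93712/(2*1*7) = -93712/14 = -93712*1/14 = -46856/7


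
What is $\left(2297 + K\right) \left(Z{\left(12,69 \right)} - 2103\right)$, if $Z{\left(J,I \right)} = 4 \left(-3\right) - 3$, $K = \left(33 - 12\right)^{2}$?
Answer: $-5799084$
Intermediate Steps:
$K = 441$ ($K = 21^{2} = 441$)
$Z{\left(J,I \right)} = -15$ ($Z{\left(J,I \right)} = -12 - 3 = -15$)
$\left(2297 + K\right) \left(Z{\left(12,69 \right)} - 2103\right) = \left(2297 + 441\right) \left(-15 - 2103\right) = 2738 \left(-2118\right) = -5799084$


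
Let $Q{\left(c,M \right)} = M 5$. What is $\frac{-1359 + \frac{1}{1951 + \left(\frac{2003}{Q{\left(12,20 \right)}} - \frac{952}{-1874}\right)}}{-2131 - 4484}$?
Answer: $\frac{251052204149}{1222009529265} \approx 0.20544$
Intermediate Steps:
$Q{\left(c,M \right)} = 5 M$
$\frac{-1359 + \frac{1}{1951 + \left(\frac{2003}{Q{\left(12,20 \right)}} - \frac{952}{-1874}\right)}}{-2131 - 4484} = \frac{-1359 + \frac{1}{1951 + \left(\frac{2003}{5 \cdot 20} - \frac{952}{-1874}\right)}}{-2131 - 4484} = \frac{-1359 + \frac{1}{1951 - \left(- \frac{476}{937} - \frac{2003}{100}\right)}}{-6615} = \left(-1359 + \frac{1}{1951 + \left(2003 \cdot \frac{1}{100} + \frac{476}{937}\right)}\right) \left(- \frac{1}{6615}\right) = \left(-1359 + \frac{1}{1951 + \left(\frac{2003}{100} + \frac{476}{937}\right)}\right) \left(- \frac{1}{6615}\right) = \left(-1359 + \frac{1}{1951 + \frac{1924411}{93700}}\right) \left(- \frac{1}{6615}\right) = \left(-1359 + \frac{1}{\frac{184733111}{93700}}\right) \left(- \frac{1}{6615}\right) = \left(-1359 + \frac{93700}{184733111}\right) \left(- \frac{1}{6615}\right) = \left(- \frac{251052204149}{184733111}\right) \left(- \frac{1}{6615}\right) = \frac{251052204149}{1222009529265}$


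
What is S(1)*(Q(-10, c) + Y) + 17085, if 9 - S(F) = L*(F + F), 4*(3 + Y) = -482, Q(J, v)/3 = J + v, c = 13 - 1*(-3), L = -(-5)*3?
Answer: 38601/2 ≈ 19301.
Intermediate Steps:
L = 15 (L = -5*(-3) = 15)
c = 16 (c = 13 + 3 = 16)
Q(J, v) = 3*J + 3*v (Q(J, v) = 3*(J + v) = 3*J + 3*v)
Y = -247/2 (Y = -3 + (¼)*(-482) = -3 - 241/2 = -247/2 ≈ -123.50)
S(F) = 9 - 30*F (S(F) = 9 - 15*(F + F) = 9 - 15*2*F = 9 - 30*F)
S(1)*(Q(-10, c) + Y) + 17085 = (9 - 30*1)*((3*(-10) + 3*16) - 247/2) + 17085 = (9 - 30)*((-30 + 48) - 247/2) + 17085 = -21*(18 - 247/2) + 17085 = -21*(-211/2) + 17085 = 4431/2 + 17085 = 38601/2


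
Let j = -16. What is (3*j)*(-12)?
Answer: 576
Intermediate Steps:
(3*j)*(-12) = (3*(-16))*(-12) = -48*(-12) = 576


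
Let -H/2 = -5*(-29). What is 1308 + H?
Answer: 1018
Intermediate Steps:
H = -290 (H = -(-10)*(-29) = -2*145 = -290)
1308 + H = 1308 - 290 = 1018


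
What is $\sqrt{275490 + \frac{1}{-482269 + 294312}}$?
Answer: $\frac{\sqrt{9732464946873053}}{187957} \approx 524.87$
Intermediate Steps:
$\sqrt{275490 + \frac{1}{-482269 + 294312}} = \sqrt{275490 + \frac{1}{-187957}} = \sqrt{275490 - \frac{1}{187957}} = \sqrt{\frac{51780273929}{187957}} = \frac{\sqrt{9732464946873053}}{187957}$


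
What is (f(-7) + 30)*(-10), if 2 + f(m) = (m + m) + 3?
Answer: -170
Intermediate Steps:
f(m) = 1 + 2*m (f(m) = -2 + ((m + m) + 3) = -2 + (2*m + 3) = -2 + (3 + 2*m) = 1 + 2*m)
(f(-7) + 30)*(-10) = ((1 + 2*(-7)) + 30)*(-10) = ((1 - 14) + 30)*(-10) = (-13 + 30)*(-10) = 17*(-10) = -170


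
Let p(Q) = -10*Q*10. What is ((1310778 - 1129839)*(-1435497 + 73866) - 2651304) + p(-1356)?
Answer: -246374667213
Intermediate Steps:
p(Q) = -100*Q
((1310778 - 1129839)*(-1435497 + 73866) - 2651304) + p(-1356) = ((1310778 - 1129839)*(-1435497 + 73866) - 2651304) - 100*(-1356) = (180939*(-1361631) - 2651304) + 135600 = (-246372151509 - 2651304) + 135600 = -246374802813 + 135600 = -246374667213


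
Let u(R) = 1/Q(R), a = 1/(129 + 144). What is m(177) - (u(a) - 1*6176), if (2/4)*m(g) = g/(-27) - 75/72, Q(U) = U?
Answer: 211961/36 ≈ 5887.8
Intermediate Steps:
a = 1/273 ≈ 0.0036630
u(R) = 1/R
m(g) = -25/12 - 2*g/27 (m(g) = 2*(g/(-27) - 75/72) = 2*(g*(-1/27) - 75*1/72) = 2*(-g/27 - 25/24) = 2*(-25/24 - g/27) = -25/12 - 2*g/27)
m(177) - (u(a) - 1*6176) = (-25/12 - 2/27*177) - (1/(1/273) - 1*6176) = (-25/12 - 118/9) - (273 - 6176) = -547/36 - 1*(-5903) = -547/36 + 5903 = 211961/36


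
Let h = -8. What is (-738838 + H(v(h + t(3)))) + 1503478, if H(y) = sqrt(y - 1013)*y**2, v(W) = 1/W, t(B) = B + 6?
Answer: 764640 + 2*I*sqrt(253) ≈ 7.6464e+5 + 31.812*I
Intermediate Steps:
t(B) = 6 + B
H(y) = y**2*sqrt(-1013 + y) (H(y) = sqrt(-1013 + y)*y**2 = y**2*sqrt(-1013 + y))
(-738838 + H(v(h + t(3)))) + 1503478 = (-738838 + (1/(-8 + (6 + 3)))**2*sqrt(-1013 + 1/(-8 + (6 + 3)))) + 1503478 = (-738838 + (1/(-8 + 9))**2*sqrt(-1013 + 1/(-8 + 9))) + 1503478 = (-738838 + (1/1)**2*sqrt(-1013 + 1/1)) + 1503478 = (-738838 + 1**2*sqrt(-1013 + 1)) + 1503478 = (-738838 + 1*sqrt(-1012)) + 1503478 = (-738838 + 1*(2*I*sqrt(253))) + 1503478 = (-738838 + 2*I*sqrt(253)) + 1503478 = 764640 + 2*I*sqrt(253)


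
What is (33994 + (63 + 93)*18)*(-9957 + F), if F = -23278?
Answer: -1223114470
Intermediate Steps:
(33994 + (63 + 93)*18)*(-9957 + F) = (33994 + (63 + 93)*18)*(-9957 - 23278) = (33994 + 156*18)*(-33235) = (33994 + 2808)*(-33235) = 36802*(-33235) = -1223114470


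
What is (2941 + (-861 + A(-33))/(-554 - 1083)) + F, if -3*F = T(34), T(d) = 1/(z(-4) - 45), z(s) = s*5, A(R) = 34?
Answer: 938974217/319215 ≈ 2941.5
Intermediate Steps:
z(s) = 5*s
T(d) = -1/65 (T(d) = 1/(5*(-4) - 45) = 1/(-20 - 45) = 1/(-65) = -1/65)
F = 1/195 (F = -⅓*(-1/65) = 1/195 ≈ 0.0051282)
(2941 + (-861 + A(-33))/(-554 - 1083)) + F = (2941 + (-861 + 34)/(-554 - 1083)) + 1/195 = (2941 - 827/(-1637)) + 1/195 = (2941 - 827*(-1/1637)) + 1/195 = (2941 + 827/1637) + 1/195 = 4815244/1637 + 1/195 = 938974217/319215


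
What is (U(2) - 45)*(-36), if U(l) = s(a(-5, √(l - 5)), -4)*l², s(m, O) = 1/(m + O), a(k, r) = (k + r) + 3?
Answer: 21348/13 + 48*I*√3/13 ≈ 1642.2 + 6.3953*I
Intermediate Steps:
a(k, r) = 3 + k + r
s(m, O) = 1/(O + m)
U(l) = l²/(-6 + √(-5 + l)) (U(l) = l²/(-4 + (3 - 5 + √(l - 5))) = l²/(-4 + (3 - 5 + √(-5 + l))) = l²/(-4 + (-2 + √(-5 + l))) = l²/(-6 + √(-5 + l)))
(U(2) - 45)*(-36) = (2²/(-6 + √(-5 + 2)) - 45)*(-36) = (4/(-6 + √(-3)) - 45)*(-36) = (4/(-6 + I*√3) - 45)*(-36) = (-45 + 4/(-6 + I*√3))*(-36) = 1620 - 144/(-6 + I*√3)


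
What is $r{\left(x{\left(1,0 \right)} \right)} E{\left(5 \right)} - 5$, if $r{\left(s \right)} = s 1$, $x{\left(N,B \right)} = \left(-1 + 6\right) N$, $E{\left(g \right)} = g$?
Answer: $20$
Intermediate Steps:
$x{\left(N,B \right)} = 5 N$
$r{\left(s \right)} = s$
$r{\left(x{\left(1,0 \right)} \right)} E{\left(5 \right)} - 5 = 5 \cdot 1 \cdot 5 - 5 = 5 \cdot 5 - 5 = 25 - 5 = 20$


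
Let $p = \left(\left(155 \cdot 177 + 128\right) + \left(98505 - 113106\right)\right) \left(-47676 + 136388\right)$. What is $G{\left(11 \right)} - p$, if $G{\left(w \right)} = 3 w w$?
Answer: $-1149884581$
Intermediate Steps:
$G{\left(w \right)} = 3 w^{2}$
$p = 1149884944$ ($p = \left(\left(27435 + 128\right) + \left(98505 - 113106\right)\right) 88712 = \left(27563 - 14601\right) 88712 = 12962 \cdot 88712 = 1149884944$)
$G{\left(11 \right)} - p = 3 \cdot 11^{2} - 1149884944 = 3 \cdot 121 - 1149884944 = 363 - 1149884944 = -1149884581$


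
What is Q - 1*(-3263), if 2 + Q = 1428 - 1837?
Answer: 2852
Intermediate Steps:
Q = -411 (Q = -2 + (1428 - 1837) = -2 - 409 = -411)
Q - 1*(-3263) = -411 - 1*(-3263) = -411 + 3263 = 2852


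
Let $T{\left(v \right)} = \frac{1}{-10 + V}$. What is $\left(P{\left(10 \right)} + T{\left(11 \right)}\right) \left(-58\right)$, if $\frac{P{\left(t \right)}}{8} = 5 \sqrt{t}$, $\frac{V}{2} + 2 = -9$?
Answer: $\frac{29}{16} - 2320 \sqrt{10} \approx -7334.7$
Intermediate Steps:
$V = -22$ ($V = -4 + 2 \left(-9\right) = -4 - 18 = -22$)
$P{\left(t \right)} = 40 \sqrt{t}$ ($P{\left(t \right)} = 8 \cdot 5 \sqrt{t} = 40 \sqrt{t}$)
$T{\left(v \right)} = - \frac{1}{32}$ ($T{\left(v \right)} = \frac{1}{-10 - 22} = \frac{1}{-32} = - \frac{1}{32}$)
$\left(P{\left(10 \right)} + T{\left(11 \right)}\right) \left(-58\right) = \left(40 \sqrt{10} - \frac{1}{32}\right) \left(-58\right) = \left(- \frac{1}{32} + 40 \sqrt{10}\right) \left(-58\right) = \frac{29}{16} - 2320 \sqrt{10}$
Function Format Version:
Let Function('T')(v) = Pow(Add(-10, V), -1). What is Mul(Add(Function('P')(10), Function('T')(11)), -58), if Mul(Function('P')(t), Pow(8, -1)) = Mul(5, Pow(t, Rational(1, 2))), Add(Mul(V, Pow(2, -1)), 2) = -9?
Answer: Add(Rational(29, 16), Mul(-2320, Pow(10, Rational(1, 2)))) ≈ -7334.7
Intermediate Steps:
V = -22 (V = Add(-4, Mul(2, -9)) = Add(-4, -18) = -22)
Function('P')(t) = Mul(40, Pow(t, Rational(1, 2))) (Function('P')(t) = Mul(8, Mul(5, Pow(t, Rational(1, 2)))) = Mul(40, Pow(t, Rational(1, 2))))
Function('T')(v) = Rational(-1, 32) (Function('T')(v) = Pow(Add(-10, -22), -1) = Pow(-32, -1) = Rational(-1, 32))
Mul(Add(Function('P')(10), Function('T')(11)), -58) = Mul(Add(Mul(40, Pow(10, Rational(1, 2))), Rational(-1, 32)), -58) = Mul(Add(Rational(-1, 32), Mul(40, Pow(10, Rational(1, 2)))), -58) = Add(Rational(29, 16), Mul(-2320, Pow(10, Rational(1, 2))))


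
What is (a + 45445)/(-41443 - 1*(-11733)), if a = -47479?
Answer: 1017/14855 ≈ 0.068462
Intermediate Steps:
(a + 45445)/(-41443 - 1*(-11733)) = (-47479 + 45445)/(-41443 - 1*(-11733)) = -2034/(-41443 + 11733) = -2034/(-29710) = -2034*(-1/29710) = 1017/14855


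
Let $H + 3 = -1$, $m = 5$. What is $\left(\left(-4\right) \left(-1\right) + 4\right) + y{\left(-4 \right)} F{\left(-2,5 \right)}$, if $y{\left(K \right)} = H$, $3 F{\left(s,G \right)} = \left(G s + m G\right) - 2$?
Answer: $- \frac{28}{3} \approx -9.3333$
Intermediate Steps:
$H = -4$ ($H = -3 - 1 = -4$)
$F{\left(s,G \right)} = - \frac{2}{3} + \frac{5 G}{3} + \frac{G s}{3}$ ($F{\left(s,G \right)} = \frac{\left(G s + 5 G\right) - 2}{3} = \frac{\left(5 G + G s\right) - 2}{3} = \frac{-2 + 5 G + G s}{3} = - \frac{2}{3} + \frac{5 G}{3} + \frac{G s}{3}$)
$y{\left(K \right)} = -4$
$\left(\left(-4\right) \left(-1\right) + 4\right) + y{\left(-4 \right)} F{\left(-2,5 \right)} = \left(\left(-4\right) \left(-1\right) + 4\right) - 4 \left(- \frac{2}{3} + \frac{5}{3} \cdot 5 + \frac{1}{3} \cdot 5 \left(-2\right)\right) = \left(4 + 4\right) - 4 \left(- \frac{2}{3} + \frac{25}{3} - \frac{10}{3}\right) = 8 - \frac{52}{3} = - \frac{28}{3}$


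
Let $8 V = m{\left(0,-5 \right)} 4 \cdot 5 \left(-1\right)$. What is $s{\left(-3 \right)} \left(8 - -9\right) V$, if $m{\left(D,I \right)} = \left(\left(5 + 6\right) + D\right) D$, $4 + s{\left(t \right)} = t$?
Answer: $0$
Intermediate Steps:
$s{\left(t \right)} = -4 + t$
$m{\left(D,I \right)} = D \left(11 + D\right)$ ($m{\left(D,I \right)} = \left(11 + D\right) D = D \left(11 + D\right)$)
$V = 0$ ($V = \frac{0 \left(11 + 0\right) 4 \cdot 5 \left(-1\right)}{8} = \frac{0 \cdot 11 \cdot 20 \left(-1\right)}{8} = \frac{0 \left(-20\right)}{8} = \frac{1}{8} \cdot 0 = 0$)
$s{\left(-3 \right)} \left(8 - -9\right) V = \left(-4 - 3\right) \left(8 - -9\right) 0 = - 7 \left(8 + 9\right) 0 = \left(-7\right) 17 \cdot 0 = \left(-119\right) 0 = 0$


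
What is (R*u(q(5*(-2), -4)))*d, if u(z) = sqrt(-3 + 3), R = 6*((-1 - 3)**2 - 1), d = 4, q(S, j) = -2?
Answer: 0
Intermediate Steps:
R = 90 (R = 6*((-4)**2 - 1) = 6*(16 - 1) = 6*15 = 90)
u(z) = 0 (u(z) = sqrt(0) = 0)
(R*u(q(5*(-2), -4)))*d = (90*0)*4 = 0*4 = 0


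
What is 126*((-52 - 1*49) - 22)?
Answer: -15498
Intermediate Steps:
126*((-52 - 1*49) - 22) = 126*((-52 - 49) - 22) = 126*(-101 - 22) = 126*(-123) = -15498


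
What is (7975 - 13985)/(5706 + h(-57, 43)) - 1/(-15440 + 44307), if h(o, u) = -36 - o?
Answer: -173496397/165321309 ≈ -1.0494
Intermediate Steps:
(7975 - 13985)/(5706 + h(-57, 43)) - 1/(-15440 + 44307) = (7975 - 13985)/(5706 + (-36 - 1*(-57))) - 1/(-15440 + 44307) = -6010/(5706 + (-36 + 57)) - 1/28867 = -6010/(5706 + 21) - 1*1/28867 = -6010/5727 - 1/28867 = -173496397/165321309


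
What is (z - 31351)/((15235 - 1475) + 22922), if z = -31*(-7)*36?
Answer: -23539/36682 ≈ -0.64170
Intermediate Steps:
z = 7812 (z = 217*36 = 7812)
(z - 31351)/((15235 - 1475) + 22922) = (7812 - 31351)/((15235 - 1475) + 22922) = -23539/(13760 + 22922) = -23539/36682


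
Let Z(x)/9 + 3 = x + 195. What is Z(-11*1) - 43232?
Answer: -41603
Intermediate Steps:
Z(x) = 1728 + 9*x (Z(x) = -27 + 9*(x + 195) = -27 + 9*(195 + x) = -27 + (1755 + 9*x) = 1728 + 9*x)
Z(-11*1) - 43232 = (1728 + 9*(-11*1)) - 43232 = (1728 + 9*(-11)) - 43232 = (1728 - 99) - 43232 = 1629 - 43232 = -41603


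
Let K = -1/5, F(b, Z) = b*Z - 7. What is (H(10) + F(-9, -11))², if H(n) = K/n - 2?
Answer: 20241001/2500 ≈ 8096.4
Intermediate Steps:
F(b, Z) = -7 + Z*b (F(b, Z) = Z*b - 7 = -7 + Z*b)
K = -⅕ (K = -1*⅕ = -⅕ ≈ -0.20000)
H(n) = -2 - 1/(5*n) (H(n) = -1/(5*n) - 2 = -2 - 1/(5*n))
(H(10) + F(-9, -11))² = ((-2 - ⅕/10) + (-7 - 11*(-9)))² = ((-2 - ⅕*⅒) + (-7 + 99))² = ((-2 - 1/50) + 92)² = (-101/50 + 92)² = (4499/50)² = 20241001/2500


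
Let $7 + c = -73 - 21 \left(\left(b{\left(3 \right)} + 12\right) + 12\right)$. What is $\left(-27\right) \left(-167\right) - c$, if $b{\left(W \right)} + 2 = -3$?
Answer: $4988$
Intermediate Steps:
$b{\left(W \right)} = -5$ ($b{\left(W \right)} = -2 - 3 = -5$)
$c = -479$ ($c = -7 - \left(73 + 21 \left(\left(-5 + 12\right) + 12\right)\right) = -7 - \left(73 + 21 \left(7 + 12\right)\right) = -7 - 472 = -479$)
$\left(-27\right) \left(-167\right) - c = \left(-27\right) \left(-167\right) - -479 = 4509 + 479 = 4988$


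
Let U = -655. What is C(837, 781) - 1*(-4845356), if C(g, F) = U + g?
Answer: 4845538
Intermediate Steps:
C(g, F) = -655 + g
C(837, 781) - 1*(-4845356) = (-655 + 837) - 1*(-4845356) = 182 + 4845356 = 4845538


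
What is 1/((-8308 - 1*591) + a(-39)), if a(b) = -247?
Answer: -1/9146 ≈ -0.00010934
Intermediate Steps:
1/((-8308 - 1*591) + a(-39)) = 1/((-8308 - 1*591) - 247) = 1/((-8308 - 591) - 247) = 1/(-8899 - 247) = 1/(-9146) = -1/9146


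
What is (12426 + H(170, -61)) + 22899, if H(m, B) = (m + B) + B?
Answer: 35373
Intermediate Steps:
H(m, B) = m + 2*B (H(m, B) = (B + m) + B = m + 2*B)
(12426 + H(170, -61)) + 22899 = (12426 + (170 + 2*(-61))) + 22899 = (12426 + (170 - 122)) + 22899 = (12426 + 48) + 22899 = 12474 + 22899 = 35373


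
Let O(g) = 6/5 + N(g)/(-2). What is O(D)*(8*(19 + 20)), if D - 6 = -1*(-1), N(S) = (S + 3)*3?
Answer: -21528/5 ≈ -4305.6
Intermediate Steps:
N(S) = 9 + 3*S (N(S) = (3 + S)*3 = 9 + 3*S)
D = 7 (D = 6 - 1*(-1) = 6 + 1 = 7)
O(g) = -33/10 - 3*g/2 (O(g) = 6/5 + (9 + 3*g)/(-2) = 6*(⅕) + (9 + 3*g)*(-½) = 6/5 + (-9/2 - 3*g/2) = -33/10 - 3*g/2)
O(D)*(8*(19 + 20)) = (-33/10 - 3/2*7)*(8*(19 + 20)) = (-33/10 - 21/2)*(8*39) = -69/5*312 = -21528/5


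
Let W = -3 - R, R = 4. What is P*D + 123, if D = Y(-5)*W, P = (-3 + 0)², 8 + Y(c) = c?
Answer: 942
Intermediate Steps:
Y(c) = -8 + c
P = 9 (P = (-3)² = 9)
W = -7 (W = -3 - 1*4 = -3 - 4 = -7)
D = 91 (D = (-8 - 5)*(-7) = -13*(-7) = 91)
P*D + 123 = 9*91 + 123 = 819 + 123 = 942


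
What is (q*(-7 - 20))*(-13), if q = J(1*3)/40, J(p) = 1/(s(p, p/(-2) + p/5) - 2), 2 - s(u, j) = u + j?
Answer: -117/28 ≈ -4.1786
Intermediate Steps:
s(u, j) = 2 - j - u (s(u, j) = 2 - (u + j) = 2 - (j + u) = 2 + (-j - u) = 2 - j - u)
J(p) = -10/(7*p) (J(p) = 1/((2 - (p/(-2) + p/5) - p) - 2) = 1/((2 - (p*(-½) + p*(⅕)) - p) - 2) = 1/((2 - (-p/2 + p/5) - p) - 2) = 1/((2 - (-3)*p/10 - p) - 2) = 1/((2 + 3*p/10 - p) - 2) = 1/((2 - 7*p/10) - 2) = 1/(-7*p/10) = -10/(7*p))
q = -1/84 (q = -10/(7*(1*3))/40 = -10/7/3*(1/40) = -10/7*⅓*(1/40) = -10/21*1/40 = -1/84 ≈ -0.011905)
(q*(-7 - 20))*(-13) = -(-7 - 20)/84*(-13) = -1/84*(-27)*(-13) = (9/28)*(-13) = -117/28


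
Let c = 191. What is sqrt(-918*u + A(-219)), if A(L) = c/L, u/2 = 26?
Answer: 25*I*sqrt(3663213)/219 ≈ 218.49*I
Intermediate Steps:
u = 52 (u = 2*26 = 52)
A(L) = 191/L
sqrt(-918*u + A(-219)) = sqrt(-918*52 + 191/(-219)) = sqrt(-47736 + 191*(-1/219)) = sqrt(-47736 - 191/219) = sqrt(-10454375/219) = 25*I*sqrt(3663213)/219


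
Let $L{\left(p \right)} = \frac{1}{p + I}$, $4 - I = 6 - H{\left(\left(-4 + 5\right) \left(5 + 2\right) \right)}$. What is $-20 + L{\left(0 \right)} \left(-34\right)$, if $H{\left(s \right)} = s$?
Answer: $- \frac{134}{5} \approx -26.8$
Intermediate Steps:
$I = 5$ ($I = 4 - \left(6 - \left(-4 + 5\right) \left(5 + 2\right)\right) = 4 - \left(6 - 1 \cdot 7\right) = 4 - \left(6 - 7\right) = 4 - -1 = 4 + 1 = 5$)
$L{\left(p \right)} = \frac{1}{5 + p}$ ($L{\left(p \right)} = \frac{1}{p + 5} = \frac{1}{5 + p}$)
$-20 + L{\left(0 \right)} \left(-34\right) = -20 + \frac{1}{5 + 0} \left(-34\right) = -20 + \frac{1}{5} \left(-34\right) = -20 - \frac{34}{5} = - \frac{134}{5}$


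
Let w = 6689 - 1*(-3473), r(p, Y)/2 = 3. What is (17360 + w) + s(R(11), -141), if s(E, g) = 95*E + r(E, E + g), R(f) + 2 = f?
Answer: 28383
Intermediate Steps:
R(f) = -2 + f
r(p, Y) = 6 (r(p, Y) = 2*3 = 6)
w = 10162 (w = 6689 + 3473 = 10162)
s(E, g) = 6 + 95*E (s(E, g) = 95*E + 6 = 6 + 95*E)
(17360 + w) + s(R(11), -141) = (17360 + 10162) + (6 + 95*(-2 + 11)) = 27522 + (6 + 95*9) = 27522 + (6 + 855) = 27522 + 861 = 28383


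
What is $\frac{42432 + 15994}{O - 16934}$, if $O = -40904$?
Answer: $- \frac{29213}{28919} \approx -1.0102$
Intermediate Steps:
$\frac{42432 + 15994}{O - 16934} = \frac{42432 + 15994}{-40904 - 16934} = \frac{58426}{-57838} = 58426 \left(- \frac{1}{57838}\right) = - \frac{29213}{28919}$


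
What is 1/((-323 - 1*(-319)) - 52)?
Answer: -1/56 ≈ -0.017857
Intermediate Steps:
1/((-323 - 1*(-319)) - 52) = 1/((-323 + 319) - 52) = 1/(-4 - 52) = 1/(-56) = -1/56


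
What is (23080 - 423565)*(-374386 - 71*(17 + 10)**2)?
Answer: 170664680325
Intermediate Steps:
(23080 - 423565)*(-374386 - 71*(17 + 10)**2) = -400485*(-374386 - 71*27**2) = -400485*(-374386 - 71*729) = -400485*(-374386 - 51759) = -400485*(-426145) = 170664680325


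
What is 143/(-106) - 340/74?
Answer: -23311/3922 ≈ -5.9436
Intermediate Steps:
143/(-106) - 340/74 = 143*(-1/106) - 340*1/74 = -143/106 - 170/37 = -23311/3922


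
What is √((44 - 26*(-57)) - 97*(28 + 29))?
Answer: I*√4003 ≈ 63.269*I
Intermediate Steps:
√((44 - 26*(-57)) - 97*(28 + 29)) = √((44 + 1482) - 97*57) = √(1526 - 5529) = √(-4003) = I*√4003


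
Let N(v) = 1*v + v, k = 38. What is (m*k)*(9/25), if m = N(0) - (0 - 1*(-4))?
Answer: -1368/25 ≈ -54.720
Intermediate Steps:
N(v) = 2*v (N(v) = v + v = 2*v)
m = -4 (m = 2*0 - (0 - 1*(-4)) = 0 - (0 + 4) = 0 - 1*4 = 0 - 4 = -4)
(m*k)*(9/25) = (-4*38)*(9/25) = -1368/25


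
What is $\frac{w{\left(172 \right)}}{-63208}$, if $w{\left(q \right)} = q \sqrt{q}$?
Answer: $- \frac{43 \sqrt{43}}{7901} \approx -0.035688$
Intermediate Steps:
$w{\left(q \right)} = q^{\frac{3}{2}}$
$\frac{w{\left(172 \right)}}{-63208} = \frac{172^{\frac{3}{2}}}{-63208} = 344 \sqrt{43} \left(- \frac{1}{63208}\right) = - \frac{43 \sqrt{43}}{7901}$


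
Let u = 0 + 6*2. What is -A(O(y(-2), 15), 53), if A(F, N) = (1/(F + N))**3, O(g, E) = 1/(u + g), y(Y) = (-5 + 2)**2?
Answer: -9261/1382469544 ≈ -6.6989e-6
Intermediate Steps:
y(Y) = 9 (y(Y) = (-3)**2 = 9)
u = 12 (u = 0 + 12 = 12)
O(g, E) = 1/(12 + g)
A(F, N) = (F + N)**(-3)
-A(O(y(-2), 15), 53) = -1/(1/(12 + 9) + 53)**3 = -1/(1/21 + 53)**3 = -1/(1114/21)**3 = -1*9261/1382469544 = -9261/1382469544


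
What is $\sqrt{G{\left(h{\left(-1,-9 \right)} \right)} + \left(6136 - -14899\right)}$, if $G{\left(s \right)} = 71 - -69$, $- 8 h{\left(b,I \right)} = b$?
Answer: $55 \sqrt{7} \approx 145.52$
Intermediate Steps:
$h{\left(b,I \right)} = - \frac{b}{8}$
$G{\left(s \right)} = 140$ ($G{\left(s \right)} = 71 + 69 = 140$)
$\sqrt{G{\left(h{\left(-1,-9 \right)} \right)} + \left(6136 - -14899\right)} = \sqrt{140 + \left(6136 - -14899\right)} = \sqrt{140 + \left(6136 + 14899\right)} = \sqrt{140 + 21035} = \sqrt{21175} = 55 \sqrt{7}$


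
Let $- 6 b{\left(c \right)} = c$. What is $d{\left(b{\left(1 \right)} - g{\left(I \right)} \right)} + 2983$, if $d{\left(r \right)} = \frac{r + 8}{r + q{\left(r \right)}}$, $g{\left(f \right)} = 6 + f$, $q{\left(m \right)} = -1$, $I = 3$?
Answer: $\frac{181970}{61} \approx 2983.1$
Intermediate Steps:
$b{\left(c \right)} = - \frac{c}{6}$
$d{\left(r \right)} = \frac{8 + r}{-1 + r}$ ($d{\left(r \right)} = \frac{r + 8}{r - 1} = \frac{8 + r}{-1 + r}$)
$d{\left(b{\left(1 \right)} - g{\left(I \right)} \right)} + 2983 = \frac{8 - \frac{55}{6}}{-1 - \frac{55}{6}} + 2983 = \frac{1}{- \frac{61}{6}} \left(- \frac{7}{6}\right) + 2983 = \left(- \frac{6}{61}\right) \left(- \frac{7}{6}\right) + 2983 = \frac{7}{61} + 2983 = \frac{181970}{61}$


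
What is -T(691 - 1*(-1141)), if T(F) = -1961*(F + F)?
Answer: 7185104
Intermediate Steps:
T(F) = -3922*F
-T(691 - 1*(-1141)) = -(-3922)*(691 - 1*(-1141)) = -(-3922)*(691 + 1141) = -(-3922)*1832 = -1*(-7185104) = 7185104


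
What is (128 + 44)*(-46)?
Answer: -7912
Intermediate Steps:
(128 + 44)*(-46) = 172*(-46) = -7912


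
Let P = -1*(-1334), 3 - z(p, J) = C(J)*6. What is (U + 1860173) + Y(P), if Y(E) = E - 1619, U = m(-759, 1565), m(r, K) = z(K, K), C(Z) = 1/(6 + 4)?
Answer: 9299452/5 ≈ 1.8599e+6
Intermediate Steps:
C(Z) = ⅒ (C(Z) = 1/10 = ⅒)
z(p, J) = 12/5 (z(p, J) = 3 - 6/10 = 3 - 1*⅗ = 3 - ⅗ = 12/5)
m(r, K) = 12/5
U = 12/5 ≈ 2.4000
P = 1334
Y(E) = -1619 + E
(U + 1860173) + Y(P) = (12/5 + 1860173) + (-1619 + 1334) = 9300877/5 - 285 = 9299452/5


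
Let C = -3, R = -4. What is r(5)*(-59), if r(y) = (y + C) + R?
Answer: 118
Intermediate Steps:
r(y) = -7 + y (r(y) = (y - 3) - 4 = (-3 + y) - 4 = -7 + y)
r(5)*(-59) = (-7 + 5)*(-59) = -2*(-59) = 118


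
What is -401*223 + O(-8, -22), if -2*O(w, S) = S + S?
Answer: -89401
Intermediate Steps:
O(w, S) = -S (O(w, S) = -(S + S)/2 = -S)
-401*223 + O(-8, -22) = -401*223 - 1*(-22) = -89423 + 22 = -89401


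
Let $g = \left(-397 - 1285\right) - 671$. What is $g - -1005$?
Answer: $-1348$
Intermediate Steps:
$g = -2353$ ($g = -1682 - 671 = -2353$)
$g - -1005 = -2353 - -1005 = -2353 + 1005 = -1348$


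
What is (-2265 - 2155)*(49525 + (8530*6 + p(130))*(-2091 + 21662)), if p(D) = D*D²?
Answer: -194476376948100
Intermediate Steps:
p(D) = D³
(-2265 - 2155)*(49525 + (8530*6 + p(130))*(-2091 + 21662)) = (-2265 - 2155)*(49525 + (8530*6 + 130³)*(-2091 + 21662)) = -4420*(49525 + (51180 + 2197000)*19571) = -4420*(49525 + 2248180*19571) = -4420*(49525 + 43999130780) = -4420*43999180305 = -194476376948100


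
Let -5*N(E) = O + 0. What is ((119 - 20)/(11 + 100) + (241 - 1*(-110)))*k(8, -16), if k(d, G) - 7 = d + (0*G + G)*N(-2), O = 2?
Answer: 278628/37 ≈ 7530.5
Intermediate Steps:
N(E) = -2/5 (N(E) = -(2 + 0)/5 = -1/5*2 = -2/5)
k(d, G) = 7 + d - 2*G/5 (k(d, G) = 7 + (d + (0*G + G)*(-2/5)) = 7 + (d + (0 + G)*(-2/5)) = 7 + (d + G*(-2/5)) = 7 + (d - 2*G/5) = 7 + d - 2*G/5)
((119 - 20)/(11 + 100) + (241 - 1*(-110)))*k(8, -16) = ((119 - 20)/(11 + 100) + (241 - 1*(-110)))*(7 + 8 - 2/5*(-16)) = (99/111 + (241 + 110))*(7 + 8 + 32/5) = (99*(1/111) + 351)*(107/5) = (33/37 + 351)*(107/5) = (13020/37)*(107/5) = 278628/37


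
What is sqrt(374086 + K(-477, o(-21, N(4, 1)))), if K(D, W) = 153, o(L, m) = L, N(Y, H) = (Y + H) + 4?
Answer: sqrt(374239) ≈ 611.75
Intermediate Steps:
N(Y, H) = 4 + H + Y (N(Y, H) = (H + Y) + 4 = 4 + H + Y)
sqrt(374086 + K(-477, o(-21, N(4, 1)))) = sqrt(374086 + 153) = sqrt(374239)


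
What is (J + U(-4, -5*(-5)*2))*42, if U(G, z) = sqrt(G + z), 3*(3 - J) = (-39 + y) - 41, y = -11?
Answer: 1400 + 42*sqrt(46) ≈ 1684.9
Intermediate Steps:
J = 100/3 (J = 3 - ((-39 - 11) - 41)/3 = 3 - (-50 - 41)/3 = 3 - 1/3*(-91) = 3 + 91/3 = 100/3 ≈ 33.333)
(J + U(-4, -5*(-5)*2))*42 = (100/3 + sqrt(-4 - 5*(-5)*2))*42 = (100/3 + sqrt(-4 + 25*2))*42 = (100/3 + sqrt(-4 + 50))*42 = (100/3 + sqrt(46))*42 = 1400 + 42*sqrt(46)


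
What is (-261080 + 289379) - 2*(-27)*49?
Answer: 30945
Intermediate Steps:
(-261080 + 289379) - 2*(-27)*49 = 28299 + 54*49 = 28299 + 2646 = 30945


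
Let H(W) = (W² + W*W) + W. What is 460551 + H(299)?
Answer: 639652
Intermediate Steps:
H(W) = W + 2*W² (H(W) = (W² + W²) + W = 2*W² + W = W + 2*W²)
460551 + H(299) = 460551 + 299*(1 + 2*299) = 460551 + 299*(1 + 598) = 460551 + 299*599 = 460551 + 179101 = 639652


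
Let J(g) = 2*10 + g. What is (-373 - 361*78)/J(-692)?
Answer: 28531/672 ≈ 42.457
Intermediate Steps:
J(g) = 20 + g
(-373 - 361*78)/J(-692) = (-373 - 361*78)/(20 - 692) = (-373 - 28158)/(-672) = -28531*(-1/672) = 28531/672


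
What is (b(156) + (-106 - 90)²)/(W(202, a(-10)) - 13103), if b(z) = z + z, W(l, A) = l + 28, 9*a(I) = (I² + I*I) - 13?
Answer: -38728/12873 ≈ -3.0085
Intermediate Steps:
a(I) = -13/9 + 2*I²/9 (a(I) = ((I² + I*I) - 13)/9 = ((I² + I²) - 13)/9 = (2*I² - 13)/9 = (-13 + 2*I²)/9 = -13/9 + 2*I²/9)
W(l, A) = 28 + l
b(z) = 2*z
(b(156) + (-106 - 90)²)/(W(202, a(-10)) - 13103) = (2*156 + (-106 - 90)²)/((28 + 202) - 13103) = (312 + (-196)²)/(230 - 13103) = (312 + 38416)/(-12873) = 38728*(-1/12873) = -38728/12873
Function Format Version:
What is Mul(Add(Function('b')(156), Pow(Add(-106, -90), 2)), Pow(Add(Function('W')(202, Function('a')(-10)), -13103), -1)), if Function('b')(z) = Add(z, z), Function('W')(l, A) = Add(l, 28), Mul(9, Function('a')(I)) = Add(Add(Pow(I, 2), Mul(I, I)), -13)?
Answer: Rational(-38728, 12873) ≈ -3.0085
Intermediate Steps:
Function('a')(I) = Add(Rational(-13, 9), Mul(Rational(2, 9), Pow(I, 2))) (Function('a')(I) = Mul(Rational(1, 9), Add(Add(Pow(I, 2), Mul(I, I)), -13)) = Mul(Rational(1, 9), Add(Add(Pow(I, 2), Pow(I, 2)), -13)) = Mul(Rational(1, 9), Add(Mul(2, Pow(I, 2)), -13)) = Mul(Rational(1, 9), Add(-13, Mul(2, Pow(I, 2)))) = Add(Rational(-13, 9), Mul(Rational(2, 9), Pow(I, 2))))
Function('W')(l, A) = Add(28, l)
Function('b')(z) = Mul(2, z)
Mul(Add(Function('b')(156), Pow(Add(-106, -90), 2)), Pow(Add(Function('W')(202, Function('a')(-10)), -13103), -1)) = Mul(Add(Mul(2, 156), Pow(Add(-106, -90), 2)), Pow(Add(Add(28, 202), -13103), -1)) = Mul(Add(312, Pow(-196, 2)), Pow(Add(230, -13103), -1)) = Mul(Add(312, 38416), Pow(-12873, -1)) = Mul(38728, Rational(-1, 12873)) = Rational(-38728, 12873)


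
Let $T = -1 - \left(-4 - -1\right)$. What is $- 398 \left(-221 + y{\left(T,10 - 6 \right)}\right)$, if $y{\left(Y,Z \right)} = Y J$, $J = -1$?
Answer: $88754$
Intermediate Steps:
$T = 2$ ($T = -1 - \left(-4 + 1\right) = -1 - -3 = -1 + 3 = 2$)
$y{\left(Y,Z \right)} = - Y$ ($y{\left(Y,Z \right)} = Y \left(-1\right) = - Y$)
$- 398 \left(-221 + y{\left(T,10 - 6 \right)}\right) = - 398 \left(-221 - 2\right) = \left(-398\right) \left(-223\right) = 88754$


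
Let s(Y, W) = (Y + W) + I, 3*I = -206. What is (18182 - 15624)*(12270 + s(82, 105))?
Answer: 95068070/3 ≈ 3.1689e+7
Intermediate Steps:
I = -206/3 (I = (⅓)*(-206) = -206/3 ≈ -68.667)
s(Y, W) = -206/3 + W + Y (s(Y, W) = (Y + W) - 206/3 = (W + Y) - 206/3 = -206/3 + W + Y)
(18182 - 15624)*(12270 + s(82, 105)) = (18182 - 15624)*(12270 + (-206/3 + 105 + 82)) = 2558*(12270 + 355/3) = 2558*(37165/3) = 95068070/3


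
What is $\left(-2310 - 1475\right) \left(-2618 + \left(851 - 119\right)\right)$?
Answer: $7138510$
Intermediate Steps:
$\left(-2310 - 1475\right) \left(-2618 + \left(851 - 119\right)\right) = - 3785 \left(-2618 + \left(851 - 119\right)\right) = - 3785 \left(-2618 + 732\right) = \left(-3785\right) \left(-1886\right) = 7138510$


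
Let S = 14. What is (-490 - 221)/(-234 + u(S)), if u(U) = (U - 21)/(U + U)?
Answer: 2844/937 ≈ 3.0352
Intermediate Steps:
u(U) = (-21 + U)/(2*U) (u(U) = (-21 + U)/((2*U)) = (-21 + U)*(1/(2*U)) = (-21 + U)/(2*U))
(-490 - 221)/(-234 + u(S)) = (-490 - 221)/(-234 + (1/2)*(-21 + 14)/14) = -711/(-234 + (1/2)*(1/14)*(-7)) = -711/(-234 - 1/4) = -711/(-937/4) = -711*(-4/937) = 2844/937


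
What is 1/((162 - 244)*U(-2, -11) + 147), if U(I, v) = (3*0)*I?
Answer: 1/147 ≈ 0.0068027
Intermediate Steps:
U(I, v) = 0 (U(I, v) = 0*I = 0)
1/((162 - 244)*U(-2, -11) + 147) = 1/((162 - 244)*0 + 147) = 1/(-82*0 + 147) = 1/(0 + 147) = 1/147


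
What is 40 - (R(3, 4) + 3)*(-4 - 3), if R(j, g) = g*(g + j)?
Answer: 257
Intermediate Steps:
40 - (R(3, 4) + 3)*(-4 - 3) = 40 - (4*(4 + 3) + 3)*(-4 - 3) = 40 - (4*7 + 3)*(-7) = 40 - (28 + 3)*(-7) = 40 - 31*(-7) = 40 - 1*(-217) = 40 + 217 = 257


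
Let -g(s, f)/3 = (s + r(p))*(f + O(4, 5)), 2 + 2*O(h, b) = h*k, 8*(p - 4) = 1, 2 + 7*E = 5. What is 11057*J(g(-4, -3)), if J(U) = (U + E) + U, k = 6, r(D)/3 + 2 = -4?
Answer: 81766515/7 ≈ 1.1681e+7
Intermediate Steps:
E = 3/7 (E = -2/7 + (⅐)*5 = -2/7 + 5/7 = 3/7 ≈ 0.42857)
p = 33/8 (p = 4 + (⅛)*1 = 4 + ⅛ = 33/8 ≈ 4.1250)
r(D) = -18 (r(D) = -6 + 3*(-4) = -6 - 12 = -18)
O(h, b) = -1 + 3*h (O(h, b) = -1 + (h*6)/2 = -1 + (6*h)/2 = -1 + 3*h)
g(s, f) = -3*(-18 + s)*(11 + f) (g(s, f) = -3*(s - 18)*(f + (-1 + 3*4)) = -3*(-18 + s)*(f + (-1 + 12)) = -3*(-18 + s)*(f + 11) = -3*(-18 + s)*(11 + f))
J(U) = 3/7 + 2*U (J(U) = (U + 3/7) + U = (3/7 + U) + U = 3/7 + 2*U)
11057*J(g(-4, -3)) = 11057*(3/7 + 2*(594 - 33*(-4) + 54*(-3) - 3*(-3)*(-4))) = 11057*(3/7 + 2*(594 + 132 - 162 - 36)) = 11057*(3/7 + 2*528) = 11057*(3/7 + 1056) = 11057*(7395/7) = 81766515/7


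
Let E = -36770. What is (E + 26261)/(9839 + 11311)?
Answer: -3503/7050 ≈ -0.49688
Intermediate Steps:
(E + 26261)/(9839 + 11311) = (-36770 + 26261)/(9839 + 11311) = -10509/21150 = -10509*1/21150 = -3503/7050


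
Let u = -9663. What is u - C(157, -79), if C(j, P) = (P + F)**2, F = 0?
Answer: -15904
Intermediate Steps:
C(j, P) = P**2 (C(j, P) = (P + 0)**2 = P**2)
u - C(157, -79) = -9663 - 1*(-79)**2 = -9663 - 1*6241 = -9663 - 6241 = -15904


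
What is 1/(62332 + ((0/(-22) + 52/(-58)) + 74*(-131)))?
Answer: 29/1526476 ≈ 1.8998e-5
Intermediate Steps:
1/(62332 + ((0/(-22) + 52/(-58)) + 74*(-131))) = 1/(62332 + ((0*(-1/22) + 52*(-1/58)) - 9694)) = 1/(62332 + ((0 - 26/29) - 9694)) = 1/(62332 + (-26/29 - 9694)) = 1/(62332 - 281152/29) = 1/(1526476/29) = 29/1526476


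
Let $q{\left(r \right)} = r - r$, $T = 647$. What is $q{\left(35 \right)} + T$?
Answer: $647$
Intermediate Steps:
$q{\left(r \right)} = 0$
$q{\left(35 \right)} + T = 0 + 647 = 647$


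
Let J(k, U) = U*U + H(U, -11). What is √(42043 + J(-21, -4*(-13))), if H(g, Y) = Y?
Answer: 8*√699 ≈ 211.51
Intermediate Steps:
J(k, U) = -11 + U² (J(k, U) = U*U - 11 = U² - 11 = -11 + U²)
√(42043 + J(-21, -4*(-13))) = √(42043 + (-11 + (-4*(-13))²)) = √(42043 + (-11 + 52²)) = √(42043 + (-11 + 2704)) = √(42043 + 2693) = √44736 = 8*√699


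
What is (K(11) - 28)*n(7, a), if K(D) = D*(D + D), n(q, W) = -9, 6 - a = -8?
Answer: -1926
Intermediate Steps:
a = 14 (a = 6 - 1*(-8) = 6 + 8 = 14)
K(D) = 2*D² (K(D) = D*(2*D) = 2*D²)
(K(11) - 28)*n(7, a) = (2*11² - 28)*(-9) = (2*121 - 28)*(-9) = (242 - 28)*(-9) = 214*(-9) = -1926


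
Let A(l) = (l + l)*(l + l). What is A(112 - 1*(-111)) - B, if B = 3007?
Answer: 195909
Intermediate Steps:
A(l) = 4*l² (A(l) = (2*l)*(2*l) = 4*l²)
A(112 - 1*(-111)) - B = 4*(112 - 1*(-111))² - 1*3007 = 4*(112 + 111)² - 3007 = 4*223² - 3007 = 4*49729 - 3007 = 198916 - 3007 = 195909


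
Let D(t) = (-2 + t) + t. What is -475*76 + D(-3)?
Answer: -36108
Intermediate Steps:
D(t) = -2 + 2*t
-475*76 + D(-3) = -475*76 + (-2 + 2*(-3)) = -36100 + (-2 - 6) = -36100 - 8 = -36108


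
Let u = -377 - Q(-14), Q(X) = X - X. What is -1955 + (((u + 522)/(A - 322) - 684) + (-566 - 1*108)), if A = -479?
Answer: -2653858/801 ≈ -3313.2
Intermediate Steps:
Q(X) = 0
u = -377 (u = -377 - 1*0 = -377 + 0 = -377)
-1955 + (((u + 522)/(A - 322) - 684) + (-566 - 1*108)) = -1955 + (((-377 + 522)/(-479 - 322) - 684) + (-566 - 1*108)) = -1955 + ((145/(-801) - 684) + (-566 - 108)) = -1955 + ((145*(-1/801) - 684) - 674) = -1955 + ((-145/801 - 684) - 674) = -1955 + (-548029/801 - 674) = -1955 - 1087903/801 = -2653858/801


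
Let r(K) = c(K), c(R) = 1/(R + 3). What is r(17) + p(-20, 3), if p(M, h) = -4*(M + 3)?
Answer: 1361/20 ≈ 68.050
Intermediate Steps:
c(R) = 1/(3 + R)
p(M, h) = -12 - 4*M (p(M, h) = -4*(3 + M) = -12 - 4*M)
r(K) = 1/(3 + K)
r(17) + p(-20, 3) = 1/(3 + 17) + (-12 - 4*(-20)) = 1/20 + (-12 + 80) = 1/20 + 68 = 1361/20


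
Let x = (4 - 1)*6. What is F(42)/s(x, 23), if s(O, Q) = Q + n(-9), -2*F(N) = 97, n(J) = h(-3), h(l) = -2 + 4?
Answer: -97/50 ≈ -1.9400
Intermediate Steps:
h(l) = 2
n(J) = 2
x = 18 (x = 3*6 = 18)
F(N) = -97/2 (F(N) = -1/2*97 = -97/2)
s(O, Q) = 2 + Q (s(O, Q) = Q + 2 = 2 + Q)
F(42)/s(x, 23) = -97/(2*(2 + 23)) = -97/2/25 = -97/2*1/25 = -97/50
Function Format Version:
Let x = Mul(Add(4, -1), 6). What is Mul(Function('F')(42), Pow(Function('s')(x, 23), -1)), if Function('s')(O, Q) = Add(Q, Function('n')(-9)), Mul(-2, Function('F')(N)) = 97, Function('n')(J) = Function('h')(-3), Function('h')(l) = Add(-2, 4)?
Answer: Rational(-97, 50) ≈ -1.9400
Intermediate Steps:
Function('h')(l) = 2
Function('n')(J) = 2
x = 18 (x = Mul(3, 6) = 18)
Function('F')(N) = Rational(-97, 2) (Function('F')(N) = Mul(Rational(-1, 2), 97) = Rational(-97, 2))
Function('s')(O, Q) = Add(2, Q) (Function('s')(O, Q) = Add(Q, 2) = Add(2, Q))
Mul(Function('F')(42), Pow(Function('s')(x, 23), -1)) = Mul(Rational(-97, 2), Pow(Add(2, 23), -1)) = Mul(Rational(-97, 2), Pow(25, -1)) = Mul(Rational(-97, 2), Rational(1, 25)) = Rational(-97, 50)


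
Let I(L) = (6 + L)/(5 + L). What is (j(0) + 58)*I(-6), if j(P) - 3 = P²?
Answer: 0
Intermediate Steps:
j(P) = 3 + P²
I(L) = (6 + L)/(5 + L)
(j(0) + 58)*I(-6) = ((3 + 0²) + 58)*((6 - 6)/(5 - 6)) = ((3 + 0) + 58)*(0/(-1)) = (3 + 58)*(-1*0) = 61*0 = 0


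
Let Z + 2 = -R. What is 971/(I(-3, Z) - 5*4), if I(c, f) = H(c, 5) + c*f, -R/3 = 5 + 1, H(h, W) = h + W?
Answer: -971/66 ≈ -14.712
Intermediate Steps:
H(h, W) = W + h
R = -18 (R = -3*(5 + 1) = -3*6 = -18)
Z = 16 (Z = -2 - 1*(-18) = -2 + 18 = 16)
I(c, f) = 5 + c + c*f (I(c, f) = (5 + c) + c*f = 5 + c + c*f)
971/(I(-3, Z) - 5*4) = 971/((5 - 3 - 3*16) - 5*4) = 971/((5 - 3 - 48) - 20) = 971/(-46 - 20) = 971/(-66) = 971*(-1/66) = -971/66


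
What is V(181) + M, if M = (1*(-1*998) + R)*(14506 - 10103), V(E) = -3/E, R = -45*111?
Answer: -4776079402/181 ≈ -2.6387e+7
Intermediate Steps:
R = -4995
M = -26387179 (M = (1*(-1*998) - 4995)*(14506 - 10103) = (1*(-998) - 4995)*4403 = (-998 - 4995)*4403 = -5993*4403 = -26387179)
V(181) + M = -3/181 - 26387179 = -4776079402/181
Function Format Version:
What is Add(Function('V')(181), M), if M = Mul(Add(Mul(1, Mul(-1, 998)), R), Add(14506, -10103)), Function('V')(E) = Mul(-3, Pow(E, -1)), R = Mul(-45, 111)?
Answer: Rational(-4776079402, 181) ≈ -2.6387e+7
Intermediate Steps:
R = -4995
M = -26387179 (M = Mul(Add(Mul(1, Mul(-1, 998)), -4995), Add(14506, -10103)) = Mul(Add(Mul(1, -998), -4995), 4403) = Mul(Add(-998, -4995), 4403) = Mul(-5993, 4403) = -26387179)
Add(Function('V')(181), M) = Add(Mul(-3, Pow(181, -1)), -26387179) = Add(Mul(-3, Rational(1, 181)), -26387179) = Add(Rational(-3, 181), -26387179) = Rational(-4776079402, 181)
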